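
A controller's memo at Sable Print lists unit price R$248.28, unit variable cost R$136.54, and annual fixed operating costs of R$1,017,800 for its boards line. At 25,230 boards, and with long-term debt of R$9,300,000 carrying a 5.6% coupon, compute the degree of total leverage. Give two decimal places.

2.20

Total contribution margin = 25,230 × R$111.74 = R$2,819,200.20.
EBIT = R$2,819,200.20 − R$1,017,800 = R$1,801,400.20. Interest = R$520,800.00.
DOL = R$2,819,200.20 ÷ R$1,801,400.20 = 1.5650; DFL = R$1,801,400.20 ÷ R$1,280,600.20 = 1.4067.
DCL = DOL × DFL = 1.5650 × 1.4067 = 2.2015.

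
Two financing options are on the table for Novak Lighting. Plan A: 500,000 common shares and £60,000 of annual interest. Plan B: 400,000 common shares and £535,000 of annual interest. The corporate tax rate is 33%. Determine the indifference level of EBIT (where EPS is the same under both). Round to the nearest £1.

At indifference, (EBIT − 60,000)(1 − t)/500,000 = (EBIT − 535,000)(1 − t)/400,000.
Cancelling (1 − t) and cross-multiplying: 400,000·(EBIT − 60,000) = 500,000·(EBIT − 535,000).
EBIT × (500,000 − 400,000) = 535,000 × 500,000 − 60,000 × 400,000 = 243,500,000,000, so EBIT = 243,500,000,000 ÷ 100,000 = 2,435,000.00.

£2,435,000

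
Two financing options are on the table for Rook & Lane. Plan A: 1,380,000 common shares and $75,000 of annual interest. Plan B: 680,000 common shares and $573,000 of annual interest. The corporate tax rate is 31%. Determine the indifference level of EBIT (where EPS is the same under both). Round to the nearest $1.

$1,056,771

At indifference, (EBIT − 75,000)(1 − t)/1,380,000 = (EBIT − 573,000)(1 − t)/680,000.
Cancelling (1 − t) and cross-multiplying: 680,000·(EBIT − 75,000) = 1,380,000·(EBIT − 573,000).
EBIT × (1,380,000 − 680,000) = 573,000 × 1,380,000 − 75,000 × 680,000 = 739,740,000,000, so EBIT = 739,740,000,000 ÷ 700,000 = 1,056,771.43.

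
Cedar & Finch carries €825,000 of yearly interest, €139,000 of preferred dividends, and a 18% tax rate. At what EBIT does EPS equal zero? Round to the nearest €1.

Preferred dividends are paid after tax, so their pre-tax equivalent is €139,000 ÷ (1 − 0.18) = €169,512.20.
Financial break-even EBIT = interest + D_p ÷ (1 − t) = €825,000 + €169,512.20 = €994,512.20.

€994,512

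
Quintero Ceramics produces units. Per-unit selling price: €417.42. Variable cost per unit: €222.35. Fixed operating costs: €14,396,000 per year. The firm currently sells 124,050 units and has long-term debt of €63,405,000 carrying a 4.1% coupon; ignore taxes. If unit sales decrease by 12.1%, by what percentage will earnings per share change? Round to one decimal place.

-40.7%

Total contribution margin = 124,050 × €195.07 = €24,198,433.50.
Operating income = contribution − fixed costs = €24,198,433.50 − €14,396,000 = €9,802,433.50.
After interest of €2,599,605.00, pre-tax earnings = €7,202,828.50.
Degree of combined leverage = contribution ÷ (EBIT − I) = €24,198,433.50 ÷ €7,202,828.50 = 3.3596.
EPS therefore changes by 3.3596 × (-12.1%) = -40.7%.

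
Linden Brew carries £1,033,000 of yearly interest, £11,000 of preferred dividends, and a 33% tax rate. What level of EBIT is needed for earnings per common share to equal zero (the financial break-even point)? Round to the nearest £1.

Grossing the preferred dividend up to pre-tax terms: £11,000 / (1 − 0.33) = £16,417.91.
EPS = 0 when EBIT covers interest plus the pre-tax preferred burden: £1,033,000 + £16,417.91 = £1,049,417.91.

£1,049,418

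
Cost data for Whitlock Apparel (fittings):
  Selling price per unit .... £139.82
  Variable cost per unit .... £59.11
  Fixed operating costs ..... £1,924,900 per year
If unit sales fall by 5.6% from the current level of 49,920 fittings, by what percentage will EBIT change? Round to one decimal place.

Contribution at this volume is 49,920 × £80.71 = £4,029,043.20.
EBIT = £4,029,043.20 − £1,924,900 = £2,104,143.20.
So DOL = total CM / EBIT = £4,029,043.20 / £2,104,143.20 = 1.9148.
%ΔEBIT = DOL × %ΔSales = 1.9148 × -5.6% = -10.7%.

-10.7%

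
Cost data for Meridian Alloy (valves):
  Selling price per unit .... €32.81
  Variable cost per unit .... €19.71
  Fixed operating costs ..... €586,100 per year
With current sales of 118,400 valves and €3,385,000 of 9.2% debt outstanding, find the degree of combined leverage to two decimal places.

2.37

At 118,400 units, contribution = 118,400 × €13.10 = €1,551,040.00.
Operating income = contribution − fixed costs = €1,551,040.00 − €586,100 = €964,940.00. Interest = €311,420.00.
DOL = €1,551,040.00 ÷ €964,940.00 = 1.6074; DFL = €964,940.00 ÷ €653,520.00 = 1.4765.
DCL = DOL × DFL = 1.6074 × 1.4765 = 2.3733.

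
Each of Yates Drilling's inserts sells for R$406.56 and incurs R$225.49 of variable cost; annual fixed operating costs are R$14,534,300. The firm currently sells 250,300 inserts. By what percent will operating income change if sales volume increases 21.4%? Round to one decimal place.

At 250,300 units, contribution = 250,300 × R$181.07 = R$45,321,821.00.
Subtracting fixed costs: EBIT = R$45,321,821.00 − R$14,534,300 = R$30,787,521.00.
DOL = contribution ÷ EBIT = R$45,321,821.00 ÷ R$30,787,521.00 = 1.4721.
Operating income changes by 1.4721 × +21.4% = +31.5%.

+31.5%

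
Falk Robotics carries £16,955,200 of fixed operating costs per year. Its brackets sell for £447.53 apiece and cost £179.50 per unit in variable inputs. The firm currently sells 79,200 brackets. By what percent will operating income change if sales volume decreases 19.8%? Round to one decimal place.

-98.4%

Contribution at this volume is 79,200 × £268.03 = £21,227,976.00.
EBIT = £21,227,976.00 − £16,955,200 = £4,272,776.00.
Degree of operating leverage = £21,227,976.00 / £4,272,776.00 = 4.9682.
Operating income changes by 4.9682 × -19.8% = -98.4%.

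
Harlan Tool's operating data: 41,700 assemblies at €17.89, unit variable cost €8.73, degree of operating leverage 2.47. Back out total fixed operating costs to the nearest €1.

€227,327

Contribution at this volume is 41,700 × €9.16 = €381,972.00.
Since DOL = CM ÷ EBIT, EBIT = €381,972.00 ÷ 2.47 = €154,644.53.
Fixed costs = CM − EBIT = €381,972.00 − €154,644.53 = €227,327.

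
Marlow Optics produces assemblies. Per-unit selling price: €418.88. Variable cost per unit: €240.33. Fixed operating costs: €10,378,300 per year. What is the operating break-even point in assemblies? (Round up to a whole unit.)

58,126 assemblies

Each unit contributes €418.88 − €240.33 = €178.55.
Units to break even: €10,378,300 ÷ €178.55 = 58,125.46, rounded up to 58,126.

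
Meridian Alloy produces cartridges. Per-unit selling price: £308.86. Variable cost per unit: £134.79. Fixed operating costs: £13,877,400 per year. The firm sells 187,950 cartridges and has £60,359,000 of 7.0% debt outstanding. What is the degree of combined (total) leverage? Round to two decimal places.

2.24

Contribution at this volume is 187,950 × £174.07 = £32,716,456.50.
EBIT = £32,716,456.50 − £13,877,400 = £18,839,056.50. Interest = £4,225,130.00.
DOL = £32,716,456.50 ÷ £18,839,056.50 = 1.7366; DFL = £18,839,056.50 ÷ £14,613,926.50 = 1.2891.
DCL = DOL × DFL = 1.7366 × 1.2891 = 2.2387.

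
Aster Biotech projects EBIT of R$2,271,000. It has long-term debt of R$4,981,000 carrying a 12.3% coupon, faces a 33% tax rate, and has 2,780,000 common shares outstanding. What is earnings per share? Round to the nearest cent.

R$0.40

Interest = R$612,663.00, so EBT = R$2,271,000 − R$612,663.00 = R$1,658,337.00.
After tax at 33%: net income = R$1,658,337.00 × 0.67 = R$1,111,085.79.
Per share: R$1,111,085.79 / 2,780,000 shares = R$0.40.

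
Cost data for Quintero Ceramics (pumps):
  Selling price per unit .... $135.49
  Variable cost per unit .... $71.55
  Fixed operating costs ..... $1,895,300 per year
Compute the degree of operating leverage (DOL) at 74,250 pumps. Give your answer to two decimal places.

1.66

At 74,250 units, contribution = 74,250 × $63.94 = $4,747,545.00.
Operating income = contribution − fixed costs = $4,747,545.00 − $1,895,300 = $2,852,245.00.
So DOL = total CM / EBIT = $4,747,545.00 / $2,852,245.00 = 1.6645.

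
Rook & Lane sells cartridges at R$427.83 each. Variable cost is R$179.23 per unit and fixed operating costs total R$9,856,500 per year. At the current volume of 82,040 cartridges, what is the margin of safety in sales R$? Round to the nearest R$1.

Contribution margin per unit = R$427.83 − R$179.23 = R$248.60. Break-even units = R$9,856,500 ÷ R$248.60 = 39,648.03; break-even revenue = 39,648.03 × R$427.83 = R$16,962,616.23.
Current sales = 82,040 × R$427.83 = R$35,099,173.20.
Margin of safety = R$35,099,173.20 − R$16,962,616.23 = R$18,136,557.

R$18,136,557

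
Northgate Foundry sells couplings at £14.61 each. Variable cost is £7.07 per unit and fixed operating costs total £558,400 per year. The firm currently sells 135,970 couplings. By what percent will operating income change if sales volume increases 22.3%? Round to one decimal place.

+49.0%

At 135,970 units, contribution = 135,970 × £7.54 = £1,025,213.80.
Operating income = contribution − fixed costs = £1,025,213.80 − £558,400 = £466,813.80.
So DOL = total CM / EBIT = £1,025,213.80 / £466,813.80 = 2.1962.
So EBIT moves 2.1962 × (+22.3%) = +49.0%.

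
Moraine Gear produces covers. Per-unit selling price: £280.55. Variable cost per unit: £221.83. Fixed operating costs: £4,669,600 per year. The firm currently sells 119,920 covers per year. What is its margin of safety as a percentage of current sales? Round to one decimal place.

33.7%

Unit CM = price − variable cost = £280.55 − £221.83 = £58.72. Break-even units = £4,669,600 ÷ £58.72 = 79,523.16; break-even revenue = 79,523.16 × £280.55 = £22,310,222.75.
Actual sales revenue = 119,920 × £280.55 = £33,643,556.00.
Margin of safety = (£33,643,556.00 − £22,310,222.75) ÷ £33,643,556.00 = 33.7%.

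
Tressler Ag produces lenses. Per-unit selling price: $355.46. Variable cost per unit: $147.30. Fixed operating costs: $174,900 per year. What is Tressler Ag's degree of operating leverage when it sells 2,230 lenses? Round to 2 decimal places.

At 2,230 units, contribution = 2,230 × $208.16 = $464,196.80.
EBIT = $464,196.80 − $174,900 = $289,296.80.
So DOL = total CM / EBIT = $464,196.80 / $289,296.80 = 1.6046.

1.60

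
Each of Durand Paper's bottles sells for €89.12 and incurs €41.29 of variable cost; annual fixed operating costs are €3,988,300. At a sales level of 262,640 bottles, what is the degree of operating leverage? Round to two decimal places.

1.47

Contribution at this volume is 262,640 × €47.83 = €12,562,071.20.
Subtracting fixed costs: EBIT = €12,562,071.20 − €3,988,300 = €8,573,771.20.
DOL = contribution ÷ EBIT = €12,562,071.20 ÷ €8,573,771.20 = 1.4652.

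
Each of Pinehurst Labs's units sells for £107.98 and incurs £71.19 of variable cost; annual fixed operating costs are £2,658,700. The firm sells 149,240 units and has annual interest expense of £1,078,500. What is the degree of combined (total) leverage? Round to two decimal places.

3.13

At 149,240 units, contribution = 149,240 × £36.79 = £5,490,539.60.
Operating income = contribution − fixed costs = £5,490,539.60 − £2,658,700 = £2,831,839.60. Interest = £1,078,500.00, so EBIT − I = £1,753,339.60.
Degree of total leverage = total CM / (EBIT − interest) = £5,490,539.60 / £1,753,339.60 = 3.1315.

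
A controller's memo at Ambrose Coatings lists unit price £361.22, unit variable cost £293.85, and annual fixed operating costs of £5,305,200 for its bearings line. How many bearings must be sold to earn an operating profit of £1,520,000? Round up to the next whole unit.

101,310 bearings

Contribution margin per unit = £361.22 − £293.85 = £67.37.
Required volume = (fixed costs + target profit) ÷ CM = (£5,305,200 + £1,520,000) ÷ £67.37 = 101,309.19, so 101,310 bearings.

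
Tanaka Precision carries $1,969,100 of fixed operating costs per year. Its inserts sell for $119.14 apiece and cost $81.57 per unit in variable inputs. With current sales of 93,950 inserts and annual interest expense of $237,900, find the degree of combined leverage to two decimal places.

2.67

Total contribution margin = 93,950 × $37.57 = $3,529,701.50.
EBIT = $3,529,701.50 − $1,969,100 = $1,560,601.50. Interest = $237,900.00, so EBIT − I = $1,322,701.50.
Degree of total leverage = total CM / (EBIT − interest) = $3,529,701.50 / $1,322,701.50 = 2.6686.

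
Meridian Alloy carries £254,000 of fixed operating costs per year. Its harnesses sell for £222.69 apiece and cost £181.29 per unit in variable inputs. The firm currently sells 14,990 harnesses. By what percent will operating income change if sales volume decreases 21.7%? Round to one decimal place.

Contribution at this volume is 14,990 × £41.40 = £620,586.00.
EBIT = £620,586.00 − £254,000 = £366,586.00.
DOL = contribution ÷ EBIT = £620,586.00 ÷ £366,586.00 = 1.6929.
Operating income changes by 1.6929 × -21.7% = -36.7%.

-36.7%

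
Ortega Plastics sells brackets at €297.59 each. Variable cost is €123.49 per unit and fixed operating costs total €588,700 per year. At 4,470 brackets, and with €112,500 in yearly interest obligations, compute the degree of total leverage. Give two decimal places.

At 4,470 units, contribution = 4,470 × €174.10 = €778,227.00.
Subtracting fixed costs: EBIT = €778,227.00 − €588,700 = €189,527.00. Interest = €112,500.00, so EBIT − I = €77,027.00.
Degree of total leverage = total CM / (EBIT − interest) = €778,227.00 / €77,027.00 = 10.1033.

10.10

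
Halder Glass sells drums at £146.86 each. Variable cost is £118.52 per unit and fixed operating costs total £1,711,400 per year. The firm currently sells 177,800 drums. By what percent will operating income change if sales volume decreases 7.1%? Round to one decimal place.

-10.8%

Total contribution margin = 177,800 × £28.34 = £5,038,852.00.
Subtracting fixed costs: EBIT = £5,038,852.00 − £1,711,400 = £3,327,452.00.
DOL = contribution ÷ EBIT = £5,038,852.00 ÷ £3,327,452.00 = 1.5143.
Operating income changes by 1.5143 × -7.1% = -10.8%.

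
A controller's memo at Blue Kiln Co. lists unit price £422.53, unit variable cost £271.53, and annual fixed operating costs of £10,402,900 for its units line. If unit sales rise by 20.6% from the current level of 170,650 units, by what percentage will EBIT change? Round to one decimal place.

Contribution at this volume is 170,650 × £151.00 = £25,768,150.00.
EBIT = £25,768,150.00 − £10,402,900 = £15,365,250.00.
DOL = contribution ÷ EBIT = £25,768,150.00 ÷ £15,365,250.00 = 1.6770.
%ΔEBIT = DOL × %ΔSales = 1.6770 × +20.6% = +34.5%.

+34.5%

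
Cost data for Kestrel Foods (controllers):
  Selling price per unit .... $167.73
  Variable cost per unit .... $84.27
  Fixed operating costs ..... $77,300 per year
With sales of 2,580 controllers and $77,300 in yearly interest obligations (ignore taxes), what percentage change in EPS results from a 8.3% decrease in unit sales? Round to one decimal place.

Total contribution margin = 2,580 × $83.46 = $215,326.80.
EBIT = $215,326.80 − $77,300 = $138,026.80.
Interest = $77,300.00, so EBIT − I = $60,726.80.
DCL = total CM / (EBIT − I) = $215,326.80 / $60,726.80 = 3.5458.
EPS therefore changes by 3.5458 × (-8.3%) = -29.4%.

-29.4%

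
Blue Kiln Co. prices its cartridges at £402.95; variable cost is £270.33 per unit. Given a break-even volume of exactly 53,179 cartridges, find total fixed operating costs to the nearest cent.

£7,052,598.98

Unit CM = price − variable cost = £402.95 − £270.33 = £132.62.
Fixed costs = break-even units × CM = 53,179 × £132.62 = £7,052,598.98.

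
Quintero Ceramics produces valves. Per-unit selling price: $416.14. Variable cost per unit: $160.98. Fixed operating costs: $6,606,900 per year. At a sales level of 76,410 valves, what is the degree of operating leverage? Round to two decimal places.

1.51

Total contribution margin = 76,410 × $255.16 = $19,496,775.60.
EBIT = $19,496,775.60 − $6,606,900 = $12,889,875.60.
DOL = contribution ÷ EBIT = $19,496,775.60 ÷ $12,889,875.60 = 1.5126.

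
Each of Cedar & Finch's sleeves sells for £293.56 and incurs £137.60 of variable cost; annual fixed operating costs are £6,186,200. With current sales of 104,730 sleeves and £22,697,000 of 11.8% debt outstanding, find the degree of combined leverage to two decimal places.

2.19

Total contribution margin = 104,730 × £155.96 = £16,333,690.80.
Subtracting fixed costs: EBIT = £16,333,690.80 − £6,186,200 = £10,147,490.80. Interest = £2,678,246.00, so EBIT − I = £7,469,244.80.
DCL = contribution ÷ (EBIT − I) = £16,333,690.80 ÷ £7,469,244.80 = 2.1868.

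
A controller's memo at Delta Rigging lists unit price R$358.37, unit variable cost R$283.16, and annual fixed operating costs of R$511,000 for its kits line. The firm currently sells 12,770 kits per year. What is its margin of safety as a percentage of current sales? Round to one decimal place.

46.8%

Each unit contributes R$358.37 − R$283.16 = R$75.21. Break-even units = R$511,000 ÷ R$75.21 = 6,794.31; break-even revenue = 6,794.31 × R$358.37 = R$2,434,876.61.
Actual sales revenue = 12,770 × R$358.37 = R$4,576,384.90.
Margin of safety = (R$4,576,384.90 − R$2,434,876.61) ÷ R$4,576,384.90 = 46.8%.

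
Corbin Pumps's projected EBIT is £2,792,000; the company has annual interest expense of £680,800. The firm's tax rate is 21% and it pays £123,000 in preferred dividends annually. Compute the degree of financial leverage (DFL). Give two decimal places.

Annual interest charges come to £680,800.00.
Preferred dividends grossed up pre-tax: £123,000 / (1 − 0.21) = £155,696.20.
DFL = EBIT ÷ [EBIT − I − D_p/(1−t)] = £2,792,000 ÷ [£2,792,000 − £680,800.00 − £155,696.20] = £2,792,000 ÷ £1,955,503.80 = 1.4278.

1.43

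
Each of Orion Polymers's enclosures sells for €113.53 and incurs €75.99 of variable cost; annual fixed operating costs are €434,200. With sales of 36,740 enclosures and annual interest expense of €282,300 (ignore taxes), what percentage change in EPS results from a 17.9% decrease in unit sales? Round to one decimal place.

-37.3%

Total contribution margin = 36,740 × €37.54 = €1,379,219.60.
Operating income = contribution − fixed costs = €1,379,219.60 − €434,200 = €945,019.60.
Interest = €282,300.00, so EBIT − I = €662,719.60.
DCL = total CM / (EBIT − I) = €1,379,219.60 / €662,719.60 = 2.0812.
EPS therefore changes by 2.0812 × (-17.9%) = -37.3%.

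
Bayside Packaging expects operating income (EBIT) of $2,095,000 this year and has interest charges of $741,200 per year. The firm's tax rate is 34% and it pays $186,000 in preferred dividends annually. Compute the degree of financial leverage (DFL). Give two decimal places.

Annual interest charges come to $741,200.00.
Preferred dividends grossed up pre-tax: $186,000 / (1 − 0.34) = $281,818.18.
DFL = EBIT ÷ [EBIT − I − D_p/(1−t)] = $2,095,000 ÷ [$2,095,000 − $741,200.00 − $281,818.18] = $2,095,000 ÷ $1,071,981.82 = 1.9543.

1.95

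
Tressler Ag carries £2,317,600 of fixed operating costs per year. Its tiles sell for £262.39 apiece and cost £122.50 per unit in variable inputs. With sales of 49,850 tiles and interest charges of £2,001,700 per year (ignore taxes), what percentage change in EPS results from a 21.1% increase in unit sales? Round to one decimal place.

At 49,850 units, contribution = 49,850 × £139.89 = £6,973,516.50.
EBIT = £6,973,516.50 − £2,317,600 = £4,655,916.50.
Interest = £2,001,700.00, so EBIT − I = £2,654,216.50.
DCL = total CM / (EBIT − I) = £6,973,516.50 / £2,654,216.50 = 2.6273.
EPS therefore changes by 2.6273 × (+21.1%) = +55.4%.

+55.4%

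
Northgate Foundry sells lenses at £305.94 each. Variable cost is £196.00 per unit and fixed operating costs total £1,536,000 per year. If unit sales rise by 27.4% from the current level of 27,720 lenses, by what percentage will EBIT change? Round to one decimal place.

Total contribution margin = 27,720 × £109.94 = £3,047,536.80.
Operating income = contribution − fixed costs = £3,047,536.80 − £1,536,000 = £1,511,536.80.
DOL = contribution ÷ EBIT = £3,047,536.80 ÷ £1,511,536.80 = 2.0162.
So EBIT moves 2.0162 × (+27.4%) = +55.2%.

+55.2%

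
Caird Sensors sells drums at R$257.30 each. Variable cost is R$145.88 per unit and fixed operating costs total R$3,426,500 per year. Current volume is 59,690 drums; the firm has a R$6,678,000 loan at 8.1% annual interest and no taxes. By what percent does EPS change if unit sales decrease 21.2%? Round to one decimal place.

At 59,690 units, contribution = 59,690 × R$111.42 = R$6,650,659.80.
EBIT = R$6,650,659.80 − R$3,426,500 = R$3,224,159.80.
Interest = R$540,918.00, so EBIT − I = R$2,683,241.80.
Degree of combined leverage = contribution ÷ (EBIT − I) = R$6,650,659.80 ÷ R$2,683,241.80 = 2.4786.
%ΔEPS = DCL × %ΔSales = 2.4786 × -21.2% = -52.5%.

-52.5%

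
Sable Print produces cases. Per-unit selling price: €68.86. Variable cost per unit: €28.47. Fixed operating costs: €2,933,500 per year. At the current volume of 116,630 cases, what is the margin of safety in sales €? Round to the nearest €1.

Contribution margin per unit = €68.86 − €28.47 = €40.39. Break-even units = €2,933,500 ÷ €40.39 = 72,629.36; break-even revenue = 72,629.36 × €68.86 = €5,001,257.98.
Actual sales revenue = 116,630 × €68.86 = €8,031,141.80.
Margin of safety = €8,031,141.80 − €5,001,257.98 = €3,029,884.

€3,029,884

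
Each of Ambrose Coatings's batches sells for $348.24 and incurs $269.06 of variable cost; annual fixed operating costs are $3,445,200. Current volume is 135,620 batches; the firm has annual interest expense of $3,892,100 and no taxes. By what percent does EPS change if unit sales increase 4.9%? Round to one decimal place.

At 135,620 units, contribution = 135,620 × $79.18 = $10,738,391.60.
EBIT = $10,738,391.60 − $3,445,200 = $7,293,191.60.
After interest of $3,892,100.00, pre-tax earnings = $3,401,091.60.
DCL = total CM / (EBIT − I) = $10,738,391.60 / $3,401,091.60 = 3.1573.
EPS therefore changes by 3.1573 × (+4.9%) = +15.5%.

+15.5%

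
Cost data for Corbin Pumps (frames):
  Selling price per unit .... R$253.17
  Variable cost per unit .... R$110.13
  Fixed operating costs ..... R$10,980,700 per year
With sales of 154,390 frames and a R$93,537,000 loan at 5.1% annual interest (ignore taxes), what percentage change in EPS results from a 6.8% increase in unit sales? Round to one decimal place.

Total contribution margin = 154,390 × R$143.04 = R$22,083,945.60.
EBIT = R$22,083,945.60 − R$10,980,700 = R$11,103,245.60.
After interest of R$4,770,387.00, pre-tax earnings = R$6,332,858.60.
Degree of combined leverage = contribution ÷ (EBIT − I) = R$22,083,945.60 ÷ R$6,332,858.60 = 3.4872.
%ΔEPS = DCL × %ΔSales = 3.4872 × +6.8% = +23.7%.

+23.7%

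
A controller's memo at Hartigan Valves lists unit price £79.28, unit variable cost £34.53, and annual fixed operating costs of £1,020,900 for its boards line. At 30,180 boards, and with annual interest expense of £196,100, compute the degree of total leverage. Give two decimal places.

Contribution at this volume is 30,180 × £44.75 = £1,350,555.00.
EBIT = £1,350,555.00 − £1,020,900 = £329,655.00. Interest = £196,100.00.
DOL = £1,350,555.00 ÷ £329,655.00 = 4.0969; DFL = £329,655.00 ÷ £133,555.00 = 2.4683.
DCL = DOL × DFL = 4.0969 × 2.4683 = 10.1124.

10.11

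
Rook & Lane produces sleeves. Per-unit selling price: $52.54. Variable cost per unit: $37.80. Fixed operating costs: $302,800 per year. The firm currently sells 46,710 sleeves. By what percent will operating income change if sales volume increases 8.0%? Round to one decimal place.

Total contribution margin = 46,710 × $14.74 = $688,505.40.
EBIT = $688,505.40 − $302,800 = $385,705.40.
So DOL = total CM / EBIT = $688,505.40 / $385,705.40 = 1.7851.
So EBIT moves 1.7851 × (+8.0%) = +14.3%.

+14.3%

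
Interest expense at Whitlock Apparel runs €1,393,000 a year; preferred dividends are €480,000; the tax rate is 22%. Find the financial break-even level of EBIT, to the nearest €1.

€2,008,385

Grossing the preferred dividend up to pre-tax terms: €480,000 / (1 − 0.22) = €615,384.62.
Financial break-even EBIT = interest + D_p ÷ (1 − t) = €1,393,000 + €615,384.62 = €2,008,384.62.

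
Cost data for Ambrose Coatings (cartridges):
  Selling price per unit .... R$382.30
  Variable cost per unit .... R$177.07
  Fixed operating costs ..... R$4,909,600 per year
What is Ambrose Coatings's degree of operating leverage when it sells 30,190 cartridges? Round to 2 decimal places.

4.82

Contribution at this volume is 30,190 × R$205.23 = R$6,195,893.70.
Subtracting fixed costs: EBIT = R$6,195,893.70 − R$4,909,600 = R$1,286,293.70.
DOL = contribution ÷ EBIT = R$6,195,893.70 ÷ R$1,286,293.70 = 4.8169.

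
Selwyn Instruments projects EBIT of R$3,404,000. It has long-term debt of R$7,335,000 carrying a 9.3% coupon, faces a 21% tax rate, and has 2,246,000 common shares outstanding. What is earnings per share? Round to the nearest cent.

R$0.96

Interest = R$682,155.00, so EBT = R$3,404,000 − R$682,155.00 = R$2,721,845.00.
After tax at 21%: net income = R$2,721,845.00 × 0.79 = R$2,150,257.55.
Per share: R$2,150,257.55 / 2,246,000 shares = R$0.96.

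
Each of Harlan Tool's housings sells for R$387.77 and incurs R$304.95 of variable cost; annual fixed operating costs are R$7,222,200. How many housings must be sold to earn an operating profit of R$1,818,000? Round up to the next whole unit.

Contribution margin per unit = R$387.77 − R$304.95 = R$82.82.
Required volume = (fixed costs + target profit) ÷ CM = (R$7,222,200 + R$1,818,000) ÷ R$82.82 = 109,154.79, so 109,155 housings.

109,155 housings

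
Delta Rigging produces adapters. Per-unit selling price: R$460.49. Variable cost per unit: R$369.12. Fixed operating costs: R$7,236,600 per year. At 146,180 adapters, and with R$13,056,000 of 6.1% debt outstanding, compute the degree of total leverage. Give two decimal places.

Contribution at this volume is 146,180 × R$91.37 = R$13,356,466.60.
EBIT = R$13,356,466.60 − R$7,236,600 = R$6,119,866.60. Interest = R$796,416.00, so EBIT − I = R$5,323,450.60.
DCL = contribution ÷ (EBIT − I) = R$13,356,466.60 ÷ R$5,323,450.60 = 2.5090.

2.51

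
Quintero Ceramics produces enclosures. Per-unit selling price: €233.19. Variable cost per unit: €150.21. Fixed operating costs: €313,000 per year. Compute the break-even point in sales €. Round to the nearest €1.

CM per unit = €233.19 − €150.21 = €82.98; CM ratio = €82.98 / €233.19 = 0.3558.
Break-even revenue = fixed costs × price ÷ CM = €313,000 × €233.19 ÷ €82.98 = €879,591.

€879,591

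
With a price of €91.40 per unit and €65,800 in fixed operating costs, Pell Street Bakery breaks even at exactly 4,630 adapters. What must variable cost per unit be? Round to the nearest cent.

€77.19

At break-even, FC = Q × (P − VC), so P − VC = €65,800 ÷ 4,630 = €14.2117.
Variable cost per unit = €91.40 − €14.2117 = €77.19.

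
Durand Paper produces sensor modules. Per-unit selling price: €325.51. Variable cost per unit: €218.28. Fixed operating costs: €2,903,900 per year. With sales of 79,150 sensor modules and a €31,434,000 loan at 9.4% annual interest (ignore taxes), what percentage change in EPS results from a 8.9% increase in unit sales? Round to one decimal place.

+28.7%

At 79,150 units, contribution = 79,150 × €107.23 = €8,487,254.50.
EBIT = €8,487,254.50 − €2,903,900 = €5,583,354.50.
After interest of €2,954,796.00, pre-tax earnings = €2,628,558.50.
Degree of combined leverage = contribution ÷ (EBIT − I) = €8,487,254.50 ÷ €2,628,558.50 = 3.2289.
%ΔEPS = DCL × %ΔSales = 3.2289 × +8.9% = +28.7%.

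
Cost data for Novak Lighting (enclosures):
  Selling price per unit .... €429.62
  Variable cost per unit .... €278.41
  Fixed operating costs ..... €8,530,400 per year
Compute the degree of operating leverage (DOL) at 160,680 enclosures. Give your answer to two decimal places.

Contribution at this volume is 160,680 × €151.21 = €24,296,422.80.
EBIT = €24,296,422.80 − €8,530,400 = €15,766,022.80.
So DOL = total CM / EBIT = €24,296,422.80 / €15,766,022.80 = 1.5411.

1.54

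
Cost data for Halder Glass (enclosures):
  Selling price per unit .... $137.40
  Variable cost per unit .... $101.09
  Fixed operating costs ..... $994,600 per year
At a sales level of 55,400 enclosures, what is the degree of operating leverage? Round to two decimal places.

1.98

Total contribution margin = 55,400 × $36.31 = $2,011,574.00.
Subtracting fixed costs: EBIT = $2,011,574.00 − $994,600 = $1,016,974.00.
DOL = contribution ÷ EBIT = $2,011,574.00 ÷ $1,016,974.00 = 1.9780.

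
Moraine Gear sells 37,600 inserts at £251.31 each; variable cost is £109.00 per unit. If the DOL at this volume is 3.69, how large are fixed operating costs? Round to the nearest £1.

Total contribution margin = 37,600 × £142.31 = £5,350,856.00.
DOL = contribution / EBIT, so EBIT = £5,350,856.00 / 3.69 = £1,450,096.48.
And FC = contribution − EBIT = £5,350,856.00 − £1,450,096.48 = £3,900,760.

£3,900,760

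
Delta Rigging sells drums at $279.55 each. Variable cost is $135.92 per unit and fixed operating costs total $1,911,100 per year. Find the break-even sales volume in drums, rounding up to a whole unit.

13,306 drums

Unit CM = price − variable cost = $279.55 − $135.92 = $143.63.
Units to break even: $1,911,100 ÷ $143.63 = 13,305.72, rounded up to 13,306.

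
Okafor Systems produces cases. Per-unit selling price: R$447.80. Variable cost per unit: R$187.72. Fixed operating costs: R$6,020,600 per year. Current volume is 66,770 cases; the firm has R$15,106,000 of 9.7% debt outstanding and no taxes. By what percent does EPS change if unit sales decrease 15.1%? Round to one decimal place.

Total contribution margin = 66,770 × R$260.08 = R$17,365,541.60.
EBIT = R$17,365,541.60 − R$6,020,600 = R$11,344,941.60.
Interest = R$1,465,282.00, so EBIT − I = R$9,879,659.60.
DCL = total CM / (EBIT − I) = R$17,365,541.60 / R$9,879,659.60 = 1.7577.
EPS therefore changes by 1.7577 × (-15.1%) = -26.5%.

-26.5%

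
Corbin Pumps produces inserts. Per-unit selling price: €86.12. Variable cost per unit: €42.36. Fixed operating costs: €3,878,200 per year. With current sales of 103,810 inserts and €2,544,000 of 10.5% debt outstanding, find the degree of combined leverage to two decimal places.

11.43

At 103,810 units, contribution = 103,810 × €43.76 = €4,542,725.60.
EBIT = €4,542,725.60 − €3,878,200 = €664,525.60. Interest = €267,120.00.
DOL = €4,542,725.60 ÷ €664,525.60 = 6.8360; DFL = €664,525.60 ÷ €397,405.60 = 1.6722.
Combined leverage = 6.8360 × 1.6722 = 11.4312.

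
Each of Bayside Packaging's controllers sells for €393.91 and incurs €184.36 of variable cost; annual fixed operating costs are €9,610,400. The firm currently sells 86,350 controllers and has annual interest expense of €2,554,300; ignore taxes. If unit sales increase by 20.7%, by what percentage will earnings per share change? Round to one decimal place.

At 86,350 units, contribution = 86,350 × €209.55 = €18,094,642.50.
EBIT = €18,094,642.50 − €9,610,400 = €8,484,242.50.
Interest = €2,554,300.00, so EBIT − I = €5,929,942.50.
DCL = total CM / (EBIT − I) = €18,094,642.50 / €5,929,942.50 = 3.0514.
%ΔEPS = DCL × %ΔSales = 3.0514 × +20.7% = +63.2%.

+63.2%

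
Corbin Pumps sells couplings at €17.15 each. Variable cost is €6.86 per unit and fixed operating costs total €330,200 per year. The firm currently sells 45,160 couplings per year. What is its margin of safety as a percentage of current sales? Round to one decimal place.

28.9%

Each unit contributes €17.15 − €6.86 = €10.29. Break-even units = €330,200 ÷ €10.29 = 32,089.41; break-even revenue = 32,089.41 × €17.15 = €550,333.33.
Actual sales revenue = 45,160 × €17.15 = €774,494.00.
Margin of safety = (€774,494.00 − €550,333.33) ÷ €774,494.00 = 28.9%.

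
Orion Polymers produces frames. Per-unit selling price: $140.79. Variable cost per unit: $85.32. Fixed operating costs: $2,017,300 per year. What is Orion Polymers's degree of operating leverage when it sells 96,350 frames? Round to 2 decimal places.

At 96,350 units, contribution = 96,350 × $55.47 = $5,344,534.50.
EBIT = $5,344,534.50 − $2,017,300 = $3,327,234.50.
So DOL = total CM / EBIT = $5,344,534.50 / $3,327,234.50 = 1.6063.

1.61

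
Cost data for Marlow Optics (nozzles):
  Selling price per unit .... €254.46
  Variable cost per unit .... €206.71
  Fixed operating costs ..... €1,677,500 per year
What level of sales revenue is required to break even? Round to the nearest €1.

CM per unit = €254.46 − €206.71 = €47.75; CM ratio = €47.75 / €254.46 = 0.1877.
Break-even revenue = fixed costs × price ÷ CM = €1,677,500 × €254.46 ÷ €47.75 = €8,939,406.

€8,939,406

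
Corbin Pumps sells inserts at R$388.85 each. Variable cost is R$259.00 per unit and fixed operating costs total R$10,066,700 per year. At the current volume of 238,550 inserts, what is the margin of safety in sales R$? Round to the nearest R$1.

Each unit contributes R$388.85 − R$259.00 = R$129.85. Break-even units = R$10,066,700 ÷ R$129.85 = 77,525.61; break-even revenue = 77,525.61 × R$388.85 = R$30,145,832.08.
Current sales = 238,550 × R$388.85 = R$92,760,167.50.
Margin of safety = R$92,760,167.50 − R$30,145,832.08 = R$62,614,335.

R$62,614,335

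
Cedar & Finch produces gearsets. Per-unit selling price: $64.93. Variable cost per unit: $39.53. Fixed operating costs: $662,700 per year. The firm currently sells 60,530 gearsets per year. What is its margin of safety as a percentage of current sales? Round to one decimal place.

56.9%

Contribution margin per unit = $64.93 − $39.53 = $25.40. Break-even units = $662,700 ÷ $25.40 = 26,090.55; break-even revenue = 26,090.55 × $64.93 = $1,694,059.49.
Actual sales revenue = 60,530 × $64.93 = $3,930,212.90.
Margin of safety = ($3,930,212.90 − $1,694,059.49) ÷ $3,930,212.90 = 56.9%.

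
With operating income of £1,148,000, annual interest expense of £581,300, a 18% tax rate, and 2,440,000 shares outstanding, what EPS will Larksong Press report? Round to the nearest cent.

£0.19

Pre-tax income = £1,148,000 − £581,300.00 = £566,700.00.
After tax at 18%: net income = £566,700.00 × 0.82 = £464,694.00.
EPS = £464,694.00 ÷ 2,440,000 = £0.19.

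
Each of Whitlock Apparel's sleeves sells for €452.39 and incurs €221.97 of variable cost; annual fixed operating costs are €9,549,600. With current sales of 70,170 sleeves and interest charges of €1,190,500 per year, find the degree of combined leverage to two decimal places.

2.98

At 70,170 units, contribution = 70,170 × €230.42 = €16,168,571.40.
Operating income = contribution − fixed costs = €16,168,571.40 − €9,549,600 = €6,618,971.40. Interest = €1,190,500.00, so EBIT − I = €5,428,471.40.
Degree of total leverage = total CM / (EBIT − interest) = €16,168,571.40 / €5,428,471.40 = 2.9785.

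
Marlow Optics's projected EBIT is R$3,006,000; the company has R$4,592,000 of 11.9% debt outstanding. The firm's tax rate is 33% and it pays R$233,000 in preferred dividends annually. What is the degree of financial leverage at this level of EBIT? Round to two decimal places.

1.42

Annual interest charges come to R$546,448.00.
Pre-tax preferred-dividend burden = R$233,000 ÷ (1 − 0.33) = R$347,761.19.
DFL = EBIT ÷ [EBIT − I − D_p/(1−t)] = R$3,006,000 ÷ [R$3,006,000 − R$546,448.00 − R$347,761.19] = R$3,006,000 ÷ R$2,111,790.81 = 1.4234.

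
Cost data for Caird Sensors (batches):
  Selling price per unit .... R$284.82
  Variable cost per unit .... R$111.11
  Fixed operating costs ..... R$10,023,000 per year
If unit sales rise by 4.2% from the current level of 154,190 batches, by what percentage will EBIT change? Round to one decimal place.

+6.7%

At 154,190 units, contribution = 154,190 × R$173.71 = R$26,784,344.90.
Subtracting fixed costs: EBIT = R$26,784,344.90 − R$10,023,000 = R$16,761,344.90.
Degree of operating leverage = R$26,784,344.90 / R$16,761,344.90 = 1.5980.
Operating income changes by 1.5980 × +4.2% = +6.7%.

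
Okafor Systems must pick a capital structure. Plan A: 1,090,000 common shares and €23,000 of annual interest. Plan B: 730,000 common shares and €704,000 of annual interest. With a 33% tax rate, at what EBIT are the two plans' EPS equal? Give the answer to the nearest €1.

Set EPS_A = EPS_B: (EBIT − €23,000)(1 − 0.33) ÷ 1,090,000 = (EBIT − €704,000)(1 − 0.33) ÷ 730,000.
Cancelling (1 − t) and cross-multiplying: 730,000·(EBIT − 23,000) = 1,090,000·(EBIT − 704,000).
EBIT × (1,090,000 − 730,000) = 704,000 × 1,090,000 − 23,000 × 730,000 = 750,570,000,000, so EBIT = 750,570,000,000 ÷ 360,000 = 2,084,916.67.

€2,084,917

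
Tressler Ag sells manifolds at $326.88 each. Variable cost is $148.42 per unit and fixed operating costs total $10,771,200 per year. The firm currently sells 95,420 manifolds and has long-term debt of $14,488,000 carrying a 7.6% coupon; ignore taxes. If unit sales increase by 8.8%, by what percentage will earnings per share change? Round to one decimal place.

+29.1%

Contribution at this volume is 95,420 × $178.46 = $17,028,653.20.
EBIT = $17,028,653.20 − $10,771,200 = $6,257,453.20.
After interest of $1,101,088.00, pre-tax earnings = $5,156,365.20.
DCL = total CM / (EBIT − I) = $17,028,653.20 / $5,156,365.20 = 3.3025.
%ΔEPS = DCL × %ΔSales = 3.3025 × +8.8% = +29.1%.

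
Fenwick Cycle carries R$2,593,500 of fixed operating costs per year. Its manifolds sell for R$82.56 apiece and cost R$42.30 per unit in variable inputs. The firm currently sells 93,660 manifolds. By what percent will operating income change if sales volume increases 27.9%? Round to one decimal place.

+89.4%

At 93,660 units, contribution = 93,660 × R$40.26 = R$3,770,751.60.
EBIT = R$3,770,751.60 − R$2,593,500 = R$1,177,251.60.
Degree of operating leverage = R$3,770,751.60 / R$1,177,251.60 = 3.2030.
Operating income changes by 3.2030 × +27.9% = +89.4%.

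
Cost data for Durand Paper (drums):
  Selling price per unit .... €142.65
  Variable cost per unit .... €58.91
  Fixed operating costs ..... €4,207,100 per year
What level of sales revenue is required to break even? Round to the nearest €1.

€7,166,740

CM per unit = €142.65 − €58.91 = €83.74; CM ratio = €83.74 / €142.65 = 0.5870.
Break-even sales = FC ÷ CM ratio = €4,207,100 × €142.65 / €83.74 = €7,166,740.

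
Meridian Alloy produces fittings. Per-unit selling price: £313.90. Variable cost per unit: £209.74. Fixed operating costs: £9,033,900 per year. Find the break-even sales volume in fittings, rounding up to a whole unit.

86,731 fittings

Unit CM = price − variable cost = £313.90 − £209.74 = £104.16.
Break-even volume = fixed costs ÷ CM per unit = £9,033,900 ÷ £104.16 = 86,730.99, so 86,731 fittings.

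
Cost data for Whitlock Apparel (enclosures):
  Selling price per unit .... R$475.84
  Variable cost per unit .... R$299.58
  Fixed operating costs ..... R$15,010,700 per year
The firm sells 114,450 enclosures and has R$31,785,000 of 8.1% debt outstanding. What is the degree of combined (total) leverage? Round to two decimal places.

7.80

At 114,450 units, contribution = 114,450 × R$176.26 = R$20,172,957.00.
EBIT = R$20,172,957.00 − R$15,010,700 = R$5,162,257.00. Interest = R$2,574,585.00.
DOL = R$20,172,957.00 ÷ R$5,162,257.00 = 3.9078; DFL = R$5,162,257.00 ÷ R$2,587,672.00 = 1.9949.
Combined leverage = 3.9078 × 1.9949 = 7.7957.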